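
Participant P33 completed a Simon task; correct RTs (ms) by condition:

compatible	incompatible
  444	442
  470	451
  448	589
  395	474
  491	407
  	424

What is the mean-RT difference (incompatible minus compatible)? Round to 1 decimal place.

14.9 ms

M(compatible) = 2248/5 = 449.600
M(incompatible) = 2787/6 = 464.500
Difference = 464.500 − 449.600 = 14.900 ms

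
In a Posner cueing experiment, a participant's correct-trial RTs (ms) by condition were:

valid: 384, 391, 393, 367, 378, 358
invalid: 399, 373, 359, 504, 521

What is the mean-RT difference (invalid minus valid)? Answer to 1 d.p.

52.7 ms

M(valid) = 2271/6 = 378.500
M(invalid) = 2156/5 = 431.200
Difference = 431.200 − 378.500 = 52.700 ms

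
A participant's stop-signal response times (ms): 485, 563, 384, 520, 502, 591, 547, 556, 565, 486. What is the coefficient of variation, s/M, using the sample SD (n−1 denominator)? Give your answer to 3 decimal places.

0.115

n = 10, Σ = 5199, M = 519.9000
Σ(x−M)² = 32140.900; s = √(32140.900/9) = 59.7596
CV = 59.7596 / 519.9000 = 0.11494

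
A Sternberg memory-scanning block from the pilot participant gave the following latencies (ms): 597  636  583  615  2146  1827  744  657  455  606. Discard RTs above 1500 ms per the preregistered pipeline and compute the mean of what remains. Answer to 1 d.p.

Excluded: 1827, 2146
Retained (n=8): Σ = 4893
Mean = 4893/8 = 611.6250

611.6 ms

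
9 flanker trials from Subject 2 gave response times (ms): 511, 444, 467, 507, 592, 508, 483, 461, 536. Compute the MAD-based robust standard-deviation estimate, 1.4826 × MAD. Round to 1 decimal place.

Sorted: 444, 461, 467, 483, 507, 508, 511, 536, 592 → median = 507
|x − 507| sorted: 0, 1, 4, 24, 29, 40, 46, 63, 85 → MAD = 29
Robust SD ≈ 1.4826 × 29 = 42.995

43.0 ms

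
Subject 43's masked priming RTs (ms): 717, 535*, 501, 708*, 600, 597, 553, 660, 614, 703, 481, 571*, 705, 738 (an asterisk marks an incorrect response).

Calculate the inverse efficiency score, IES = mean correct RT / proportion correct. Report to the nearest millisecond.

Correct trials (n=11): 717, 501, 600, 597, 553, 660, 614, 703, 481, 705, 738
Mean correct RT = 6869/11 = 624.4545 ms
Proportion correct = 11/14
IES = 624.4545 / (11/14) = 794.760 ms

795 ms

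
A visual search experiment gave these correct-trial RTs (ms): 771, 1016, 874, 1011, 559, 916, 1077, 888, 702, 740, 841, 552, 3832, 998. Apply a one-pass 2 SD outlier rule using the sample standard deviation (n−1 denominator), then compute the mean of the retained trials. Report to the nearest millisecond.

n = 14, ΣRT = 14777, M = 1055.500
Σ(x−M)² = 8648197.50; s = √(8648197.50/13) = 815.626
Cutoffs: 1055.500 ± 2·815.626 → [-575.8, 2686.8]
Outside: 3832 → excluded.
Retained (n=13): Σ = 10945, mean = 10945/13 = 841.923

842 ms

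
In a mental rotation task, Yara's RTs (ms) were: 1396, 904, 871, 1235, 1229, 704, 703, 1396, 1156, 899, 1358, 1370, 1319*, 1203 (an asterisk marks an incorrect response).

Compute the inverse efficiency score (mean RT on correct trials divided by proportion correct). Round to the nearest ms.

1195 ms

Correct trials (n=13): 1396, 904, 871, 1235, 1229, 704, 703, 1396, 1156, 899, 1358, 1370, 1203
Mean correct RT = 14424/13 = 1109.5385 ms
Proportion correct = 13/14
IES = 1109.5385 / (13/14) = 1194.888 ms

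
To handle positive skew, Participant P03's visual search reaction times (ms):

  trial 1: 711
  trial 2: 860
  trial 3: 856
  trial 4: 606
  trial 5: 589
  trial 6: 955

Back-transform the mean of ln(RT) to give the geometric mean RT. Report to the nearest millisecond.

ln(RT): 6.5667, 6.7569, 6.7523, 6.4069, 6.3784, 6.8617
Mean ln(RT) = 39.7229/6 = 6.62048
Geometric mean = exp(6.62048) = 750.31 ms

750 ms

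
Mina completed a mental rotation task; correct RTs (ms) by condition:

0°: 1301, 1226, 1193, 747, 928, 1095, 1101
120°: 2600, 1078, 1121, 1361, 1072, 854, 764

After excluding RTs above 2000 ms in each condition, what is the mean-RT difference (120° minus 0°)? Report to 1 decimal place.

120°: exclude 2600
M(0°) = 7591/7 = 1084.429
M(120°) = 6250/6 = 1041.667
Difference = 1041.667 − 1084.429 = -42.762 ms

-42.8 ms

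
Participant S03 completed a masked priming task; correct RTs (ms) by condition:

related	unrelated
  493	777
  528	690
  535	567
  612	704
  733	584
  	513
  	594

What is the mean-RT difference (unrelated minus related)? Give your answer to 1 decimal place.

M(related) = 2901/5 = 580.200
M(unrelated) = 4429/7 = 632.714
Difference = 632.714 − 580.200 = 52.514 ms

52.5 ms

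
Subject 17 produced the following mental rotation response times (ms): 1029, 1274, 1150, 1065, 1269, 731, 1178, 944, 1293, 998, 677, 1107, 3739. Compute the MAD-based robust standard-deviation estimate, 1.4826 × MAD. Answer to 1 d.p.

240.2 ms

Sorted: 677, 731, 944, 998, 1029, 1065, 1107, 1150, 1178, 1269, 1274, 1293, 3739 → median = 1107
|x − 1107| sorted: 0, 42, 43, 71, 78, 109, 162, 163, 167, 186, 376, 430, 2632 → MAD = 162
Robust SD ≈ 1.4826 × 162 = 240.181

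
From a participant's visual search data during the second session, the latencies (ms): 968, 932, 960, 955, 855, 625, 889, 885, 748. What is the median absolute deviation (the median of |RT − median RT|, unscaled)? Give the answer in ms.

Sorted: 625, 748, 855, 885, 889, 932, 955, 960, 968 → median = 889
|x − 889|: 79, 43, 71, 66, 34, 264, 0, 4, 141
Sorted deviations: 0, 4, 34, 43, 66, 71, 79, 141, 264 → MAD = 66

66 ms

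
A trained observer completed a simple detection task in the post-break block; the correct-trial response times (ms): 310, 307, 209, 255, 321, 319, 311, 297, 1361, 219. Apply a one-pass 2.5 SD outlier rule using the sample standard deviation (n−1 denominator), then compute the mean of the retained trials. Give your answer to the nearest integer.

n = 10, ΣRT = 3909, M = 390.900
Σ(x−M)² = 1061040.90; s = √(1061040.90/9) = 343.356
Cutoffs: 390.900 ± 2.5·343.356 → [-467.5, 1249.3]
Outside: 1361 → excluded.
Retained (n=9): Σ = 2548, mean = 2548/9 = 283.111

283 ms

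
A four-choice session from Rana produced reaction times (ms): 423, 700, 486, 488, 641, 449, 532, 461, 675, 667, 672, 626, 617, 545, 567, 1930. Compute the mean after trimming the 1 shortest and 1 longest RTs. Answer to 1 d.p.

Sorted: 423, 449, 461, 486, 488, 532, 545, 567, 617, 626, 641, 667, 672, 675, 700, 1930
Drop lowest 1 (423) and highest 1 (1930)
Remaining (n=14): Σ = 8126, mean = 8126/14 = 580.429

580.4 ms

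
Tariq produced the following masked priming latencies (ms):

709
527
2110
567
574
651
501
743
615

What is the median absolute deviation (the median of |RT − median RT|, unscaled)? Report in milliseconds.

Sorted: 501, 527, 567, 574, 615, 651, 709, 743, 2110 → median = 615
|x − 615|: 94, 88, 1495, 48, 41, 36, 114, 128, 0
Sorted deviations: 0, 36, 41, 48, 88, 94, 114, 128, 1495 → MAD = 88

88 ms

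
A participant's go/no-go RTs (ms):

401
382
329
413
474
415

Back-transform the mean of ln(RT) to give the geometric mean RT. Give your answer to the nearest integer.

ln(RT): 5.9940, 5.9454, 5.7961, 6.0234, 6.1612, 6.0283
Mean ln(RT) = 35.9484/6 = 5.99140
Geometric mean = exp(5.99140) = 399.97 ms

400 ms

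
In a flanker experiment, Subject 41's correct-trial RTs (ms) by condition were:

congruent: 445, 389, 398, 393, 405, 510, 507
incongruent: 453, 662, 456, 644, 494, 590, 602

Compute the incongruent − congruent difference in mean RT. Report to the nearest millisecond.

122 ms

M(congruent) = 3047/7 = 435.286
M(incongruent) = 3901/7 = 557.286
Difference = 557.286 − 435.286 = 122.000 ms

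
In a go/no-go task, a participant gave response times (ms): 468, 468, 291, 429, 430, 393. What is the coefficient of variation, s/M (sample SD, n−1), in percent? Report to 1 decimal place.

n = 6, Σ = 2479, M = 413.1667
Σ(x−M)² = 21878.833; s = √(21878.833/5) = 66.1496
CV = 66.1496 / 413.1667 = 0.16010 = 16.010%

16.0%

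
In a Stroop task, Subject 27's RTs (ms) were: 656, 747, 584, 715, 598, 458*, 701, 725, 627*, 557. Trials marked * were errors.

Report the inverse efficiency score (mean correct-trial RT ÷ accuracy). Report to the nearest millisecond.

Correct trials (n=8): 656, 747, 584, 715, 598, 701, 725, 557
Mean correct RT = 5283/8 = 660.3750 ms
Proportion correct = 8/10
IES = 660.3750 / (8/10) = 825.469 ms

825 ms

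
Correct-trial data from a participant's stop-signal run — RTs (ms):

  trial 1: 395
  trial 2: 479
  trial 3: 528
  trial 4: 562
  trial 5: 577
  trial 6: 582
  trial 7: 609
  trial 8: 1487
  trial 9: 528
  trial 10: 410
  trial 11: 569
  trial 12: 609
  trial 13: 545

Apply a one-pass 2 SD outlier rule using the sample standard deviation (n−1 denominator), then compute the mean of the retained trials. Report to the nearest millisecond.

n = 13, ΣRT = 7880, M = 606.154
Σ(x−M)² = 895855.69; s = √(895855.69/12) = 273.230
Cutoffs: 606.154 ± 2·273.230 → [59.7, 1152.6]
Outside: 1487 → excluded.
Retained (n=12): Σ = 6393, mean = 6393/12 = 532.750

533 ms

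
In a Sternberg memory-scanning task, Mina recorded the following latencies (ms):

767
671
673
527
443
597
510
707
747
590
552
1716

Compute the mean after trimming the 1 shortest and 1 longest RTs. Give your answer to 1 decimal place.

Sorted: 443, 510, 527, 552, 590, 597, 671, 673, 707, 747, 767, 1716
Drop lowest 1 (443) and highest 1 (1716)
Remaining (n=10): Σ = 6341, mean = 6341/10 = 634.100

634.1 ms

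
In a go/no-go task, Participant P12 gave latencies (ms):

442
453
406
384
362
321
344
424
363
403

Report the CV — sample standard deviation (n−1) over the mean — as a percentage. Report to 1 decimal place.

11.0%

n = 10, Σ = 3902, M = 390.2000
Σ(x−M)² = 16679.600; s = √(16679.600/9) = 43.0498
CV = 43.0498 / 390.2000 = 0.11033 = 11.033%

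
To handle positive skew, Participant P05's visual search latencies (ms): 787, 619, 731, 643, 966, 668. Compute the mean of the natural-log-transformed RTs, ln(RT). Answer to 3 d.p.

6.589

ln(RT): 6.6682, 6.4281, 6.5944, 6.4661, 6.8732, 6.5043
Σ ln(RT) = 39.5343
Mean = 39.5343/6 = 6.58906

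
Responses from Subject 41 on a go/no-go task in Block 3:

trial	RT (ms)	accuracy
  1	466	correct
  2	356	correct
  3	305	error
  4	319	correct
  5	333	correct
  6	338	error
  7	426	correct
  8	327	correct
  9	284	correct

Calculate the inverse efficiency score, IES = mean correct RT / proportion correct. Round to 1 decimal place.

Correct trials (n=7): 466, 356, 319, 333, 426, 327, 284
Mean correct RT = 2511/7 = 358.7143 ms
Proportion correct = 7/9
IES = 358.7143 / (7/9) = 461.204 ms

461.2 ms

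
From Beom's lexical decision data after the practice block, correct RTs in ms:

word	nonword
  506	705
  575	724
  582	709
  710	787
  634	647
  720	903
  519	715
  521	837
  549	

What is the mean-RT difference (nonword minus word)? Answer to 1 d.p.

162.7 ms

M(word) = 5316/9 = 590.667
M(nonword) = 6027/8 = 753.375
Difference = 753.375 − 590.667 = 162.708 ms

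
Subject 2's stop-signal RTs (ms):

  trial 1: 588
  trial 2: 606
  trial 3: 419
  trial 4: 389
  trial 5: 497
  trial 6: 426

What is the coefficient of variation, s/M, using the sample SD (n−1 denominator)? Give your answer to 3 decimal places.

n = 6, Σ = 2925, M = 487.5000
Σ(x−M)² = 42409.500; s = √(42409.500/5) = 92.0972
CV = 92.0972 / 487.5000 = 0.18892

0.189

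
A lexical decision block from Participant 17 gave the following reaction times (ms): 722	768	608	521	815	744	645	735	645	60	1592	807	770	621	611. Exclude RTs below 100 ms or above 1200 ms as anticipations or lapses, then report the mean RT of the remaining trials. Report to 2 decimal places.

693.23 ms

Excluded: 60, 1592
Retained (n=13): Σ = 9012
Mean = 9012/13 = 693.2308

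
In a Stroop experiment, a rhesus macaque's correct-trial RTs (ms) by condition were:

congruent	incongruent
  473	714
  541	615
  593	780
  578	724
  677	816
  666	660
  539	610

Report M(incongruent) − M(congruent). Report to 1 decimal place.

M(congruent) = 4067/7 = 581.000
M(incongruent) = 4919/7 = 702.714
Difference = 702.714 − 581.000 = 121.714 ms

121.7 ms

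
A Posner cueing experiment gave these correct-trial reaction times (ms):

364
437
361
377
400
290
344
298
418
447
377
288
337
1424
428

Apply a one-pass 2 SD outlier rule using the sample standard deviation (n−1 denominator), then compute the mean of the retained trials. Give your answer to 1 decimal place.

n = 15, ΣRT = 6590, M = 439.333
Σ(x−M)² = 1076083.33; s = √(1076083.33/14) = 277.242
Cutoffs: 439.333 ± 2·277.242 → [-115.2, 993.8]
Outside: 1424 → excluded.
Retained (n=14): Σ = 5166, mean = 5166/14 = 369.000

369.0 ms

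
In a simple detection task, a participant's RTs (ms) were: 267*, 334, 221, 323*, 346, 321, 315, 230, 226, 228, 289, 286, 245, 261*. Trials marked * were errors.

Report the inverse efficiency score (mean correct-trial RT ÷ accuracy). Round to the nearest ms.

Correct trials (n=11): 334, 221, 346, 321, 315, 230, 226, 228, 289, 286, 245
Mean correct RT = 3041/11 = 276.4545 ms
Proportion correct = 11/14
IES = 276.4545 / (11/14) = 351.851 ms

352 ms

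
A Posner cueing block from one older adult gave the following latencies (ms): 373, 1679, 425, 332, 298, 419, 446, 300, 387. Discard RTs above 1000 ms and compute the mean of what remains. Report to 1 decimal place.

Excluded: 1679
Retained (n=8): Σ = 2980
Mean = 2980/8 = 372.5000

372.5 ms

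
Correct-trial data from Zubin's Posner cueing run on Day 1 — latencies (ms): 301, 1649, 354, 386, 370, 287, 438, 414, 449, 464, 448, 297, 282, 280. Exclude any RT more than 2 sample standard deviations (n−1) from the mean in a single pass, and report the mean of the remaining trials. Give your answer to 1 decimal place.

366.9 ms

n = 14, ΣRT = 6419, M = 458.500
Σ(x−M)² = 1587245.50; s = √(1587245.50/13) = 349.422
Cutoffs: 458.500 ± 2·349.422 → [-240.3, 1157.3]
Outside: 1649 → excluded.
Retained (n=13): Σ = 4770, mean = 4770/13 = 366.923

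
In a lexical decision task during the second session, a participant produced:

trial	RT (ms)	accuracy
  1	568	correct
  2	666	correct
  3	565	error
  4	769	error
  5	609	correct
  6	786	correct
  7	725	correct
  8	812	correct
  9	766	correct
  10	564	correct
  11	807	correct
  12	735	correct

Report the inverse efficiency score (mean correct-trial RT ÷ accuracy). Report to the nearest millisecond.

845 ms

Correct trials (n=10): 568, 666, 609, 786, 725, 812, 766, 564, 807, 735
Mean correct RT = 7038/10 = 703.8000 ms
Proportion correct = 10/12
IES = 703.8000 / (10/12) = 844.560 ms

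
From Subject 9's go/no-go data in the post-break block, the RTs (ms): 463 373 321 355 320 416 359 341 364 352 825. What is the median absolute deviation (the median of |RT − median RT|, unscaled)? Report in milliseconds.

18 ms

Sorted: 320, 321, 341, 352, 355, 359, 364, 373, 416, 463, 825 → median = 359
|x − 359|: 104, 14, 38, 4, 39, 57, 0, 18, 5, 7, 466
Sorted deviations: 0, 4, 5, 7, 14, 18, 38, 39, 57, 104, 466 → MAD = 18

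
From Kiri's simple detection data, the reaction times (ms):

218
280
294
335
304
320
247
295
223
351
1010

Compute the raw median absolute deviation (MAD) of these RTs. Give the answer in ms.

40 ms

Sorted: 218, 223, 247, 280, 294, 295, 304, 320, 335, 351, 1010 → median = 295
|x − 295|: 77, 15, 1, 40, 9, 25, 48, 0, 72, 56, 715
Sorted deviations: 0, 1, 9, 15, 25, 40, 48, 56, 72, 77, 715 → MAD = 40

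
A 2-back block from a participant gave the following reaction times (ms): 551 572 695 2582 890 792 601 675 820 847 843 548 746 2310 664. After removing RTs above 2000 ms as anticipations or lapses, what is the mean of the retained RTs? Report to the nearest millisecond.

711 ms

Excluded: 2310, 2582
Retained (n=13): Σ = 9244
Mean = 9244/13 = 711.0769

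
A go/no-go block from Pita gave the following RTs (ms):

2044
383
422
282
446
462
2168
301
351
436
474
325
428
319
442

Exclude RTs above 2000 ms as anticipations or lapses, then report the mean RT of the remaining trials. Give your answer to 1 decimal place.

Excluded: 2044, 2168
Retained (n=13): Σ = 5071
Mean = 5071/13 = 390.0769

390.1 ms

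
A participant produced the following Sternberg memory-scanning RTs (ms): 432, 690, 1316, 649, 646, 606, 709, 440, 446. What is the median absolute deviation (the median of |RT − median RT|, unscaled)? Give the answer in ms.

63 ms

Sorted: 432, 440, 446, 606, 646, 649, 690, 709, 1316 → median = 646
|x − 646|: 214, 44, 670, 3, 0, 40, 63, 206, 200
Sorted deviations: 0, 3, 40, 44, 63, 200, 206, 214, 670 → MAD = 63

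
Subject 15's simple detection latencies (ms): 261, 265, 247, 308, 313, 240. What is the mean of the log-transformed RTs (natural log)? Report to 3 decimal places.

ln(RT): 5.5645, 5.5797, 5.5094, 5.7301, 5.7462, 5.4806
Σ ln(RT) = 33.6106
Mean = 33.6106/6 = 5.60176

5.602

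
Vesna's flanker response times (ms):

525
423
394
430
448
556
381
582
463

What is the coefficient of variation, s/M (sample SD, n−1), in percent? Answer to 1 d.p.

n = 9, Σ = 4202, M = 466.8889
Σ(x−M)² = 40916.889; s = √(40916.889/8) = 71.5165
CV = 71.5165 / 466.8889 = 0.15318 = 15.318%

15.3%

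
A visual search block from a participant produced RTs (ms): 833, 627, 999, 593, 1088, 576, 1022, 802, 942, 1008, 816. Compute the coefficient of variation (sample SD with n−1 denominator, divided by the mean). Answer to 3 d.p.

0.217

n = 11, Σ = 9306, M = 846.0000
Σ(x−M)² = 336284.000; s = √(336284.000/10) = 183.3805
CV = 183.3805 / 846.0000 = 0.21676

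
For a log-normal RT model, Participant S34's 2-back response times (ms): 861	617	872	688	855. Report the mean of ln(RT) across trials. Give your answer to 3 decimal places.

6.648

ln(RT): 6.7581, 6.4249, 6.7708, 6.5338, 6.7511
Σ ln(RT) = 33.2386
Mean = 33.2386/5 = 6.64773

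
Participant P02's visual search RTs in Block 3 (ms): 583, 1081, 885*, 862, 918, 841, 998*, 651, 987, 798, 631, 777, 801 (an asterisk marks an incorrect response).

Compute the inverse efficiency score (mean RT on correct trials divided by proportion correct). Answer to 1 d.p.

Correct trials (n=11): 583, 1081, 862, 918, 841, 651, 987, 798, 631, 777, 801
Mean correct RT = 8930/11 = 811.8182 ms
Proportion correct = 11/13
IES = 811.8182 / (11/13) = 959.421 ms

959.4 ms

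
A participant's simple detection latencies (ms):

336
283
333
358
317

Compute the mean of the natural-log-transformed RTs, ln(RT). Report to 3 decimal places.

5.782

ln(RT): 5.8171, 5.6454, 5.8081, 5.8805, 5.7589
Σ ln(RT) = 28.9101
Mean = 28.9101/5 = 5.78203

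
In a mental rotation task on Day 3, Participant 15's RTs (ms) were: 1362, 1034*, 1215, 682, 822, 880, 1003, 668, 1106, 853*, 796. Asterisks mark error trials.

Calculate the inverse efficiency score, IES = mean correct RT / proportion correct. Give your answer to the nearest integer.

Correct trials (n=9): 1362, 1215, 682, 822, 880, 1003, 668, 1106, 796
Mean correct RT = 8534/9 = 948.2222 ms
Proportion correct = 9/11
IES = 948.2222 / (9/11) = 1158.938 ms

1159 ms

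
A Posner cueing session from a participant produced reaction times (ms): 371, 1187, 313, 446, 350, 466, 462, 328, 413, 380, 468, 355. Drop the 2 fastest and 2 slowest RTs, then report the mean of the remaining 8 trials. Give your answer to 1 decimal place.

Sorted: 313, 328, 350, 355, 371, 380, 413, 446, 462, 466, 468, 1187
Drop lowest 2 (313, 328) and highest 2 (468, 1187)
Remaining (n=8): Σ = 3243, mean = 3243/8 = 405.375

405.4 ms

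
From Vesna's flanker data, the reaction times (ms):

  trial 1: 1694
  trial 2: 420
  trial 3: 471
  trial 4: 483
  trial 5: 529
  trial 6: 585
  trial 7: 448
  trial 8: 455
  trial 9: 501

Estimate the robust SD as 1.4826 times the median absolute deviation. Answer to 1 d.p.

51.9 ms

Sorted: 420, 448, 455, 471, 483, 501, 529, 585, 1694 → median = 483
|x − 483| sorted: 0, 12, 18, 28, 35, 46, 63, 102, 1211 → MAD = 35
Robust SD ≈ 1.4826 × 35 = 51.891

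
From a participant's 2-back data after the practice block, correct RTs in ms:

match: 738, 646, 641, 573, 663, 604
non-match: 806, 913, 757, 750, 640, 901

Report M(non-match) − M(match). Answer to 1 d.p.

150.3 ms

M(match) = 3865/6 = 644.167
M(non-match) = 4767/6 = 794.500
Difference = 794.500 − 644.167 = 150.333 ms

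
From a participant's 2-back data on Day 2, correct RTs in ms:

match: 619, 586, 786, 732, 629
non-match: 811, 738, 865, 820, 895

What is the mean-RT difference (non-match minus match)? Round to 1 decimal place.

155.4 ms

M(match) = 3352/5 = 670.400
M(non-match) = 4129/5 = 825.800
Difference = 825.800 − 670.400 = 155.400 ms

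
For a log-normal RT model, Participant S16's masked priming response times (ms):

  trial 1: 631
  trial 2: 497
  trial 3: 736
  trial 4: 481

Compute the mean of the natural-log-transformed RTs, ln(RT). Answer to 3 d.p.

6.358

ln(RT): 6.4473, 6.2086, 6.6012, 6.1759
Σ ln(RT) = 25.4330
Mean = 25.4330/4 = 6.35825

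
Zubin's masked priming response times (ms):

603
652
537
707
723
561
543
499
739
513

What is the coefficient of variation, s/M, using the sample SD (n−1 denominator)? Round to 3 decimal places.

0.150

n = 10, Σ = 6077, M = 607.7000
Σ(x−M)² = 74528.100; s = √(74528.100/9) = 90.9995
CV = 90.9995 / 607.7000 = 0.14974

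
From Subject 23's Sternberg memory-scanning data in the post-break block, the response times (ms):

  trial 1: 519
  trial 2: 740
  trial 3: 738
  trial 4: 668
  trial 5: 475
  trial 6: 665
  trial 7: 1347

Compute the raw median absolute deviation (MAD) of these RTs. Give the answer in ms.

Sorted: 475, 519, 665, 668, 738, 740, 1347 → median = 668
|x − 668|: 149, 72, 70, 0, 193, 3, 679
Sorted deviations: 0, 3, 70, 72, 149, 193, 679 → MAD = 72

72 ms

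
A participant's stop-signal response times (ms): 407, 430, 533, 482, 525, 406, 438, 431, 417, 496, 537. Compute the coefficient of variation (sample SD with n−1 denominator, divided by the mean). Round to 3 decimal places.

0.112

n = 11, Σ = 5102, M = 463.8182
Σ(x−M)² = 26901.636; s = √(26901.636/10) = 51.8668
CV = 51.8668 / 463.8182 = 0.11183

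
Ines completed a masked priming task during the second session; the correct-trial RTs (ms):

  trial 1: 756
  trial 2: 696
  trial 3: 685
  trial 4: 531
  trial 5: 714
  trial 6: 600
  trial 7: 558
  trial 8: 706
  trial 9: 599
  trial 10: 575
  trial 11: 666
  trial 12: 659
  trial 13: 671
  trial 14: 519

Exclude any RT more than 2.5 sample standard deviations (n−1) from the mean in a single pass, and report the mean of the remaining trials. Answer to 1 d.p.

638.2 ms

n = 14, ΣRT = 8935, M = 638.214
Σ(x−M)² = 71154.36; s = √(71154.36/13) = 73.983
Cutoffs: 638.214 ± 2.5·73.983 → [453.3, 823.2]
No RTs fall outside the cutoffs; all 14 retained. Mean = 8935/14 = 638.214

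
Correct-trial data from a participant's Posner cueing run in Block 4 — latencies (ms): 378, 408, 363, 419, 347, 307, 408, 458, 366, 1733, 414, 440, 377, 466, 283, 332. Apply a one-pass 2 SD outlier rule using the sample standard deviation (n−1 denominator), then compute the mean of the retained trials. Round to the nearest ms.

384 ms

n = 16, ΣRT = 7499, M = 468.688
Σ(x−M)² = 1744715.44; s = √(1744715.44/15) = 341.049
Cutoffs: 468.688 ± 2·341.049 → [-213.4, 1150.8]
Outside: 1733 → excluded.
Retained (n=15): Σ = 5766, mean = 5766/15 = 384.400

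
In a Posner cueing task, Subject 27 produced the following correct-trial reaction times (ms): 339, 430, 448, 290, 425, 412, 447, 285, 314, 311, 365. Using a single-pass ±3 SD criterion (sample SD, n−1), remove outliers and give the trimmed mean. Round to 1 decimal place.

n = 11, ΣRT = 4066, M = 369.636
Σ(x−M)² = 41628.55; s = √(41628.55/10) = 64.520
Cutoffs: 369.636 ± 3·64.520 → [176.1, 563.2]
No RTs fall outside the cutoffs; all 11 retained. Mean = 4066/11 = 369.636

369.6 ms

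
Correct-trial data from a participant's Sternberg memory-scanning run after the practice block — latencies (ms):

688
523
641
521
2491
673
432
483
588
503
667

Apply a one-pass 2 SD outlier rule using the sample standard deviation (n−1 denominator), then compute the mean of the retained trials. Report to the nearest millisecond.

572 ms

n = 11, ΣRT = 8210, M = 746.364
Σ(x−M)² = 3423114.55; s = √(3423114.55/10) = 585.074
Cutoffs: 746.364 ± 2·585.074 → [-423.8, 1916.5]
Outside: 2491 → excluded.
Retained (n=10): Σ = 5719, mean = 5719/10 = 571.900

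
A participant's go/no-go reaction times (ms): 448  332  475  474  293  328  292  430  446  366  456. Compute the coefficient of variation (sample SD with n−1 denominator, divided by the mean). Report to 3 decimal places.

0.185

n = 11, Σ = 4340, M = 394.5455
Σ(x−M)² = 53306.727; s = √(53306.727/10) = 73.0115
CV = 73.0115 / 394.5455 = 0.18505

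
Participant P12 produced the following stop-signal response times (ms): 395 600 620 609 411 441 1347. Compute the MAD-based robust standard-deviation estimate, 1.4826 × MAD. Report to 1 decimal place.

235.7 ms

Sorted: 395, 411, 441, 600, 609, 620, 1347 → median = 600
|x − 600| sorted: 0, 9, 20, 159, 189, 205, 747 → MAD = 159
Robust SD ≈ 1.4826 × 159 = 235.733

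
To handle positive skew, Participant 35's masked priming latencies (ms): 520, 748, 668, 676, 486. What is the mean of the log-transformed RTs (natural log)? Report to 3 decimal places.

ln(RT): 6.2538, 6.6174, 6.5043, 6.5162, 6.1862
Σ ln(RT) = 32.0779
Mean = 32.0779/5 = 6.41558

6.416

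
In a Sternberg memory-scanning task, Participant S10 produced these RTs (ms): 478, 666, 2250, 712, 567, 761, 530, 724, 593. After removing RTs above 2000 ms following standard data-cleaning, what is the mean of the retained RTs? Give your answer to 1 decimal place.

Excluded: 2250
Retained (n=8): Σ = 5031
Mean = 5031/8 = 628.8750

628.9 ms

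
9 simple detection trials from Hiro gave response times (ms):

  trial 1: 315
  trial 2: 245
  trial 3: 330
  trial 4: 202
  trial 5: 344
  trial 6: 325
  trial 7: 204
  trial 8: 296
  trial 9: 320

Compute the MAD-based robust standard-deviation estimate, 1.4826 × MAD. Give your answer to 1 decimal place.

28.2 ms

Sorted: 202, 204, 245, 296, 315, 320, 325, 330, 344 → median = 315
|x − 315| sorted: 0, 5, 10, 15, 19, 29, 70, 111, 113 → MAD = 19
Robust SD ≈ 1.4826 × 19 = 28.169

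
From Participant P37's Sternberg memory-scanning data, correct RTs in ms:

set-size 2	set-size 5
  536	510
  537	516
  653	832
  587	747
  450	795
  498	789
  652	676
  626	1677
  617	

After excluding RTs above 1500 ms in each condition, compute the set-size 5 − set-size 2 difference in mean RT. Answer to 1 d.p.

122.1 ms

set-size 5: exclude 1677
M(set-size 2) = 5156/9 = 572.889
M(set-size 5) = 4865/7 = 695.000
Difference = 695.000 − 572.889 = 122.111 ms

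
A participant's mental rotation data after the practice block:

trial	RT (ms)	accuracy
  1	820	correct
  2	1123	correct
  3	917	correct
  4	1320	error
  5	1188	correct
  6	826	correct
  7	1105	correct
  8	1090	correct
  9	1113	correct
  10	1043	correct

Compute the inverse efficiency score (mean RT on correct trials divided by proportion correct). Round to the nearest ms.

1139 ms

Correct trials (n=9): 820, 1123, 917, 1188, 826, 1105, 1090, 1113, 1043
Mean correct RT = 9225/9 = 1025.0000 ms
Proportion correct = 9/10
IES = 1025.0000 / (9/10) = 1138.889 ms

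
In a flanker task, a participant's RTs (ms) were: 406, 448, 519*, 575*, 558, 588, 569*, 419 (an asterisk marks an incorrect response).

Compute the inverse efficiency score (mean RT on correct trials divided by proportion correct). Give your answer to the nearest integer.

774 ms

Correct trials (n=5): 406, 448, 558, 588, 419
Mean correct RT = 2419/5 = 483.8000 ms
Proportion correct = 5/8
IES = 483.8000 / (5/8) = 774.080 ms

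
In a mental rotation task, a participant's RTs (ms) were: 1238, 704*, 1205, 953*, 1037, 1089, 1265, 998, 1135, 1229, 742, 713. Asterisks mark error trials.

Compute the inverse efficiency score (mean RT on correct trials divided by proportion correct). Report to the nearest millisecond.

Correct trials (n=10): 1238, 1205, 1037, 1089, 1265, 998, 1135, 1229, 742, 713
Mean correct RT = 10651/10 = 1065.1000 ms
Proportion correct = 10/12
IES = 1065.1000 / (10/12) = 1278.120 ms

1278 ms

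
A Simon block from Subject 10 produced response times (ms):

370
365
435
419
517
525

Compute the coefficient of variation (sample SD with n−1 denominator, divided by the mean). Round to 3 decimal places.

n = 6, Σ = 2631, M = 438.5000
Σ(x−M)² = 24131.500; s = √(24131.500/5) = 69.4716
CV = 69.4716 / 438.5000 = 0.15843

0.158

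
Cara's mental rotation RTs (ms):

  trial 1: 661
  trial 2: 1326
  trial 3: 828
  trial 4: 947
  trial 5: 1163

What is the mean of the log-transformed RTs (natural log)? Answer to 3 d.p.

6.863

ln(RT): 6.4938, 7.1899, 6.7190, 6.8533, 7.0588
Σ ln(RT) = 34.3147
Mean = 34.3147/5 = 6.86295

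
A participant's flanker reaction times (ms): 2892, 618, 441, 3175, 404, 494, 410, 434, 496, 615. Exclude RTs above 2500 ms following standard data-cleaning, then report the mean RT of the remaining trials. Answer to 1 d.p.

Excluded: 2892, 3175
Retained (n=8): Σ = 3912
Mean = 3912/8 = 489.0000

489.0 ms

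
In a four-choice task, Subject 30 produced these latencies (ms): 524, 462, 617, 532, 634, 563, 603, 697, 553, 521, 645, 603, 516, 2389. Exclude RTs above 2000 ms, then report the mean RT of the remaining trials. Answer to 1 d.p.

574.6 ms

Excluded: 2389
Retained (n=13): Σ = 7470
Mean = 7470/13 = 574.6154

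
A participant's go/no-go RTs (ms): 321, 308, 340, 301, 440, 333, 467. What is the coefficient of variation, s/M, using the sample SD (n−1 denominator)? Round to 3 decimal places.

n = 7, Σ = 2510, M = 358.5714
Σ(x−M)² = 26669.714; s = √(26669.714/6) = 66.6705
CV = 66.6705 / 358.5714 = 0.18593

0.186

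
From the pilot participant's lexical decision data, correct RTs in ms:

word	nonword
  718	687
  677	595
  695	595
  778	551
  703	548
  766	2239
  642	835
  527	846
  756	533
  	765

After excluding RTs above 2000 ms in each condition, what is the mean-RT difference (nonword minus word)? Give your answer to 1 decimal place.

nonword: exclude 2239
M(word) = 6262/9 = 695.778
M(nonword) = 5955/9 = 661.667
Difference = 661.667 − 695.778 = -34.111 ms

-34.1 ms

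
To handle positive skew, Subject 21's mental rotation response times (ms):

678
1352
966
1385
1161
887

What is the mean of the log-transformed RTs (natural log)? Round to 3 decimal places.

6.947

ln(RT): 6.5191, 7.2093, 6.8732, 7.2335, 7.0570, 6.7878
Σ ln(RT) = 41.6800
Mean = 41.6800/6 = 6.94666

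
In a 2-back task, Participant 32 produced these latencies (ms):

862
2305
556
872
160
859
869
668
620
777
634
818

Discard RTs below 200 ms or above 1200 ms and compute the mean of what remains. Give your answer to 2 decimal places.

753.50 ms

Excluded: 160, 2305
Retained (n=10): Σ = 7535
Mean = 7535/10 = 753.5000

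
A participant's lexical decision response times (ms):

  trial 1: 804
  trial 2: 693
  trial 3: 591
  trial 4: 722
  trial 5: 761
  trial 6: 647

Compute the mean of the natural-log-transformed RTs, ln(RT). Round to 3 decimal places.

ln(RT): 6.6896, 6.5410, 6.3818, 6.5820, 6.6346, 6.4723
Σ ln(RT) = 39.3015
Mean = 39.3015/6 = 6.55024

6.550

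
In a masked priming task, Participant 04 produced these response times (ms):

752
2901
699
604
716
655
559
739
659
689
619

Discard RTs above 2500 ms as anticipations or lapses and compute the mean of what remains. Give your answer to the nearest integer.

Excluded: 2901
Retained (n=10): Σ = 6691
Mean = 6691/10 = 669.1000

669 ms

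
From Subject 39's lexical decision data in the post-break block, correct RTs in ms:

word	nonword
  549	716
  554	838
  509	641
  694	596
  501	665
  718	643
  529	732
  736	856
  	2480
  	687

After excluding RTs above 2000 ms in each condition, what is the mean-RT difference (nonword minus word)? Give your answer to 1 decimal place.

109.5 ms

nonword: exclude 2480
M(word) = 4790/8 = 598.750
M(nonword) = 6374/9 = 708.222
Difference = 708.222 − 598.750 = 109.472 ms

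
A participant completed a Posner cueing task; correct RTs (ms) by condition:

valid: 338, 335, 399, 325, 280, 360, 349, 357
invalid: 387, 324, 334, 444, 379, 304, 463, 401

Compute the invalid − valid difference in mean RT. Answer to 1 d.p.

36.6 ms

M(valid) = 2743/8 = 342.875
M(invalid) = 3036/8 = 379.500
Difference = 379.500 − 342.875 = 36.625 ms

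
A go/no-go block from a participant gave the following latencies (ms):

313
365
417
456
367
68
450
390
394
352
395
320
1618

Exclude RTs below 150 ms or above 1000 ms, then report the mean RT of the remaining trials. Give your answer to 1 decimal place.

Excluded: 68, 1618
Retained (n=11): Σ = 4219
Mean = 4219/11 = 383.5455

383.5 ms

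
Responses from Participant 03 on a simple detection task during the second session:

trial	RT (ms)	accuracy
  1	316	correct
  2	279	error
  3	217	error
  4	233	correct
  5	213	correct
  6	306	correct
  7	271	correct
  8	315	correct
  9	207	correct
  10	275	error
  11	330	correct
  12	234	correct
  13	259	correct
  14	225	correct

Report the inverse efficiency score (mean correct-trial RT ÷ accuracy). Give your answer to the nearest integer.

337 ms

Correct trials (n=11): 316, 233, 213, 306, 271, 315, 207, 330, 234, 259, 225
Mean correct RT = 2909/11 = 264.4545 ms
Proportion correct = 11/14
IES = 264.4545 / (11/14) = 336.579 ms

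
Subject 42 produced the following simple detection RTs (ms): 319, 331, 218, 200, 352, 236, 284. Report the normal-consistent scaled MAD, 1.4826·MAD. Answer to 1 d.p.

71.2 ms

Sorted: 200, 218, 236, 284, 319, 331, 352 → median = 284
|x − 284| sorted: 0, 35, 47, 48, 66, 68, 84 → MAD = 48
Robust SD ≈ 1.4826 × 48 = 71.165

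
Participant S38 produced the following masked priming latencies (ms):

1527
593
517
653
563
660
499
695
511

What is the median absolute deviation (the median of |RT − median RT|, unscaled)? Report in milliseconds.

Sorted: 499, 511, 517, 563, 593, 653, 660, 695, 1527 → median = 593
|x − 593|: 934, 0, 76, 60, 30, 67, 94, 102, 82
Sorted deviations: 0, 30, 60, 67, 76, 82, 94, 102, 934 → MAD = 76

76 ms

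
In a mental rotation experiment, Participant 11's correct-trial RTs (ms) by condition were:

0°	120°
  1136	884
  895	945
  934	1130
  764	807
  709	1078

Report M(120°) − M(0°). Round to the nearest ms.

M(0°) = 4438/5 = 887.600
M(120°) = 4844/5 = 968.800
Difference = 968.800 − 887.600 = 81.200 ms

81 ms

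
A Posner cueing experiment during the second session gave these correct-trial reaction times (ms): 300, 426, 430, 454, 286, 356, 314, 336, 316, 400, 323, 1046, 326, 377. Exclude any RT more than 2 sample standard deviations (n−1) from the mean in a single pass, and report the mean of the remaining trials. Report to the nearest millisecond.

357 ms

n = 14, ΣRT = 5690, M = 406.429
Σ(x−M)² = 476643.43; s = √(476643.43/13) = 191.481
Cutoffs: 406.429 ± 2·191.481 → [23.5, 789.4]
Outside: 1046 → excluded.
Retained (n=13): Σ = 4644, mean = 4644/13 = 357.231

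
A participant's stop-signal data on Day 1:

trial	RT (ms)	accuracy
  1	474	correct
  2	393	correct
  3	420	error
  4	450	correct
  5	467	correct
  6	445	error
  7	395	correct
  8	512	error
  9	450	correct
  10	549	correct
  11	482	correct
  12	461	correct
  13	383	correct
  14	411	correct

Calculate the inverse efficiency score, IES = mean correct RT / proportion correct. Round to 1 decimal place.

Correct trials (n=11): 474, 393, 450, 467, 395, 450, 549, 482, 461, 383, 411
Mean correct RT = 4915/11 = 446.8182 ms
Proportion correct = 11/14
IES = 446.8182 / (11/14) = 568.678 ms

568.7 ms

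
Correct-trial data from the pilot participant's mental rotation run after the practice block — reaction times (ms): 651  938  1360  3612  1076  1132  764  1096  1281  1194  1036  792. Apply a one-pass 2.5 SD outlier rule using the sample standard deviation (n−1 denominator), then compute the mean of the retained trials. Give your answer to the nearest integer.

n = 12, ΣRT = 14932, M = 1244.333
Σ(x−M)² = 6610672.67; s = √(6610672.67/11) = 775.223
Cutoffs: 1244.333 ± 2.5·775.223 → [-693.7, 3182.4]
Outside: 3612 → excluded.
Retained (n=11): Σ = 11320, mean = 11320/11 = 1029.091

1029 ms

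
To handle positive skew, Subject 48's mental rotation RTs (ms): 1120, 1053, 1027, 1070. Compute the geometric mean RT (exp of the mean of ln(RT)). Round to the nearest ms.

ln(RT): 7.0211, 6.9594, 6.9344, 6.9754
Mean ln(RT) = 27.8903/4 = 6.97257
Geometric mean = exp(6.97257) = 1066.96 ms

1067 ms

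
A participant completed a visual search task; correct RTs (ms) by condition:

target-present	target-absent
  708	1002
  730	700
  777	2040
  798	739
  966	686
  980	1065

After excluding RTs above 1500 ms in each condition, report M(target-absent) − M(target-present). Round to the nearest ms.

target-absent: exclude 2040
M(target-present) = 4959/6 = 826.500
M(target-absent) = 4192/5 = 838.400
Difference = 838.400 − 826.500 = 11.900 ms

12 ms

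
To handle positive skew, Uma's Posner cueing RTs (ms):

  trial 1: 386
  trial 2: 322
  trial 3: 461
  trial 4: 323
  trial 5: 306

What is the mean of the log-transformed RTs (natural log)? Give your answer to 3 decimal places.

5.873

ln(RT): 5.9558, 5.7746, 6.1334, 5.7777, 5.7236
Σ ln(RT) = 29.3650
Mean = 29.3650/5 = 5.87300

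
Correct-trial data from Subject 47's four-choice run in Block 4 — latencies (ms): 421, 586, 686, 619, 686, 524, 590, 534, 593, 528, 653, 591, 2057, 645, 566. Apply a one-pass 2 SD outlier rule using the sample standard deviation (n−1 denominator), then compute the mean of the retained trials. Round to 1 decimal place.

587.3 ms

n = 15, ΣRT = 10279, M = 685.267
Σ(x−M)² = 2082718.93; s = √(2082718.93/14) = 385.701
Cutoffs: 685.267 ± 2·385.701 → [-86.1, 1456.7]
Outside: 2057 → excluded.
Retained (n=14): Σ = 8222, mean = 8222/14 = 587.286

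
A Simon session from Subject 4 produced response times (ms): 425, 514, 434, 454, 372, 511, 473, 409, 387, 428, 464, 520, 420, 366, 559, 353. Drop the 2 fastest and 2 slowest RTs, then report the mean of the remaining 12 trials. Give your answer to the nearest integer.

Sorted: 353, 366, 372, 387, 409, 420, 425, 428, 434, 454, 464, 473, 511, 514, 520, 559
Drop lowest 2 (353, 366) and highest 2 (520, 559)
Remaining (n=12): Σ = 5291, mean = 5291/12 = 440.917

441 ms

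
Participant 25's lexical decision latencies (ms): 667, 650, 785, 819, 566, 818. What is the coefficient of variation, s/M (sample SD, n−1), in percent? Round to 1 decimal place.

n = 6, Σ = 4305, M = 717.5000
Σ(x−M)² = 55017.500; s = √(55017.500/5) = 104.8976
CV = 104.8976 / 717.5000 = 0.14620 = 14.620%

14.6%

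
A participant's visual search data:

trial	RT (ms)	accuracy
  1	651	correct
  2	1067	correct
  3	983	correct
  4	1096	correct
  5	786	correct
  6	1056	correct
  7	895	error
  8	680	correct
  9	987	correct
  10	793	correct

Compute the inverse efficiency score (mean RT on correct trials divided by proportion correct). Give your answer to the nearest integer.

1000 ms

Correct trials (n=9): 651, 1067, 983, 1096, 786, 1056, 680, 987, 793
Mean correct RT = 8099/9 = 899.8889 ms
Proportion correct = 9/10
IES = 899.8889 / (9/10) = 999.877 ms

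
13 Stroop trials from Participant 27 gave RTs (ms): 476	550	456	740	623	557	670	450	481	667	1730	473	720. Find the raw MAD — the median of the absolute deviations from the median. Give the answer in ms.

101 ms

Sorted: 450, 456, 473, 476, 481, 550, 557, 623, 667, 670, 720, 740, 1730 → median = 557
|x − 557|: 81, 7, 101, 183, 66, 0, 113, 107, 76, 110, 1173, 84, 163
Sorted deviations: 0, 7, 66, 76, 81, 84, 101, 107, 110, 113, 163, 183, 1173 → MAD = 101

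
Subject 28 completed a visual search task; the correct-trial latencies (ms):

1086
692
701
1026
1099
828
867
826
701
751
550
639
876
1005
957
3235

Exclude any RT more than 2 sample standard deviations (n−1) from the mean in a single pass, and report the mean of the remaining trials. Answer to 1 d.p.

n = 16, ΣRT = 15839, M = 989.938
Σ(x−M)² = 5774764.94; s = √(5774764.94/15) = 620.471
Cutoffs: 989.938 ± 2·620.471 → [-251.0, 2230.9]
Outside: 3235 → excluded.
Retained (n=15): Σ = 12604, mean = 12604/15 = 840.267

840.3 ms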